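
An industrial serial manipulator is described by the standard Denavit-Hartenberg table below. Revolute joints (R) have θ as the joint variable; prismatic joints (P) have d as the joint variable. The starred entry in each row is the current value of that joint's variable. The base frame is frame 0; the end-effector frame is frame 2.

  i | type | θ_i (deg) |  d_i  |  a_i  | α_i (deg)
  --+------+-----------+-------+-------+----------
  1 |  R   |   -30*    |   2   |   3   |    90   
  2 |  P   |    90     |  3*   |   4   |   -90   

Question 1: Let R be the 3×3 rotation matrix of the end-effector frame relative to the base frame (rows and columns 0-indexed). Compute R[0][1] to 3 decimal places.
0.500

End-effector y-axis (col 1 of R) = (0.5000,0.8660,-0.0000)
R[0][1] = 0.5000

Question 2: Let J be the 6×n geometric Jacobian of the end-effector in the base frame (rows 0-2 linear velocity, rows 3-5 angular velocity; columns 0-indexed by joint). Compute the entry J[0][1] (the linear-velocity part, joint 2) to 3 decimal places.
-0.500

prismatic axis z_1 = (-0.5000,-0.8660,0.0000)
J_v[:, 1] = z_1; J_ω[:, 1] = (0,0,0)
entry J[0][1] = -0.5000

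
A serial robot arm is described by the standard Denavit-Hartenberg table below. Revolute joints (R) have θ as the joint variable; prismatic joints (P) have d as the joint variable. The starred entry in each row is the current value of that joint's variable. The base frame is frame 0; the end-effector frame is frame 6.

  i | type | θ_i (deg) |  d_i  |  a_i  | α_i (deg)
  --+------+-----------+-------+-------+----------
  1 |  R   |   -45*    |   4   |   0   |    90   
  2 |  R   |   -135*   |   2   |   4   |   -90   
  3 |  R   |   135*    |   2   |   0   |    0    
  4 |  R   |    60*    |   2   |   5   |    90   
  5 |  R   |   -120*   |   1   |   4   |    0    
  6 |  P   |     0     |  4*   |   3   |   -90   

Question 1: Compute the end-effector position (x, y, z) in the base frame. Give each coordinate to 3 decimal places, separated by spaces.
after link 1: o_1 = (0.0000, 0.0000, 4.0000)
after link 2: o_2 = (-3.4142, 0.5858, 1.1716)
after link 3: o_3 = (-2.4142, -0.4142, -0.2426)
after link 4: o_4 = (0.0855, -4.7441, 1.7582)
after link 5: o_5 = (-1.4340, -1.1265, 3.0247)
after link 6: o_6 = (0.0667, 3.3859, 4.5693)

0.067 3.386 4.569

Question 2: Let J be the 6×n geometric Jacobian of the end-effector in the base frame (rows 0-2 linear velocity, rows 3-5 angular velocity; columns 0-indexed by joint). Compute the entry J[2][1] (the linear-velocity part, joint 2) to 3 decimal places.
-2.347

axis z_1 = (-0.7071,-0.7071,0.0000); lever o_n−o_1 = (0.0667,3.3859,0.5693)
cross product → J_v[:, 1] = (-0.4026,0.4026,-2.3470)
J_ω[:, 1] = z_1
entry J[2][1] = -2.3470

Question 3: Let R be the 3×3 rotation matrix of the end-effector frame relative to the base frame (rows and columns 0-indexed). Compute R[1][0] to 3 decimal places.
0.766

End-effector x-axis (col 0 of R) = (-0.5830,0.7660,0.2709)
R[1][0] = 0.7660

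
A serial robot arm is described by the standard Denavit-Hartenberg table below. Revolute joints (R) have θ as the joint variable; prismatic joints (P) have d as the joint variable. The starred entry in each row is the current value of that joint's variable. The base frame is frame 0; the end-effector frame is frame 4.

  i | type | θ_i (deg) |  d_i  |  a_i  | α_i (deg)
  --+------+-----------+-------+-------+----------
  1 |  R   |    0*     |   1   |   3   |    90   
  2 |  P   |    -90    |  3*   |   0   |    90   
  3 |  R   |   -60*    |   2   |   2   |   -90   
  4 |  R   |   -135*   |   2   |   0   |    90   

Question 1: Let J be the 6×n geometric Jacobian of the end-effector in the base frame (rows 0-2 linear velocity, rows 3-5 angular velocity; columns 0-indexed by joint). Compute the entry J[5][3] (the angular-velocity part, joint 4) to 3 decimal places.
-0.866

axis z_3 = (0.0000,-0.5000,-0.8660); lever o_n−o_3 = (0.0000,-1.0000,-1.7321)
cross product → J_v[:, 3] = (0.0000,0.0000,-0.0000)
J_ω[:, 3] = z_3
entry J[5][3] = -0.8660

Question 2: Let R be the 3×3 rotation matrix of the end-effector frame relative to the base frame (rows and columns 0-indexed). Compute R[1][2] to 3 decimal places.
-0.612

End-effector z-axis (col 2 of R) = (0.7071,-0.6124,0.3536)
R[1][2] = -0.6124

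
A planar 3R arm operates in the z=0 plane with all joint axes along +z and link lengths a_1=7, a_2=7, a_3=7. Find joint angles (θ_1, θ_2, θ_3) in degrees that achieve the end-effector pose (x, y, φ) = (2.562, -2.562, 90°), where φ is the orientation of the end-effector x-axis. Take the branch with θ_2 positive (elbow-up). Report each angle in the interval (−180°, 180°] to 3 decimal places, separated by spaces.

-120.002 90.003 119.999

wrist centre = target − a_3·(cos φ, sin φ) = (2.5620, -9.5620)
cos θ_2 = (97.9957−7²−7²)/(2·7·7) = -0.0000; θ_2 = 90.0025° (elbow-up)
β = atan2(-9.5620,2.5620) = -75.0007°; ψ = atan2(7.0000,6.9997) = 45.0013°
θ_1 = β − ψ = -120.0020°
θ_3 = φ − θ_1 − θ_2 = 119.9995° (wrapped to (-180°,180°])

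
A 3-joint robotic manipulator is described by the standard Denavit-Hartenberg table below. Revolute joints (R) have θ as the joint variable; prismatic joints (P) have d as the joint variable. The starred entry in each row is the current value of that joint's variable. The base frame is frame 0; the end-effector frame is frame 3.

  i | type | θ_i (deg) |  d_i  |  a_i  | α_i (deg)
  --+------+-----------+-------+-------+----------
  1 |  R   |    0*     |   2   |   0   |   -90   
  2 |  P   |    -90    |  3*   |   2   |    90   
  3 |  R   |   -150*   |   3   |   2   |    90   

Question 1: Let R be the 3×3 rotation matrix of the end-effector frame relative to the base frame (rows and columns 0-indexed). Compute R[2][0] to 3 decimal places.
-0.866

End-effector x-axis (col 0 of R) = (-0.0000,-0.5000,-0.8660)
R[2][0] = -0.8660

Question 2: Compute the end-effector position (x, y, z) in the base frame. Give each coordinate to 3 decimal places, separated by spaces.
-3.000 2.000 2.268

after link 1: o_1 = (0.0000, 0.0000, 2.0000)
after link 2: o_2 = (0.0000, 3.0000, 4.0000)
after link 3: o_3 = (-3.0000, 2.0000, 2.2679)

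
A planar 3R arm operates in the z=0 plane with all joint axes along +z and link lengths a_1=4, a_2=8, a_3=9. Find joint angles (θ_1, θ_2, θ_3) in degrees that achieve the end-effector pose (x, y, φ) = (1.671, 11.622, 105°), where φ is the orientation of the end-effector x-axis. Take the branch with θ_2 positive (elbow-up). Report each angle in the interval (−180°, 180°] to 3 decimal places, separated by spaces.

wrist centre = target − a_3·(cos φ, sin φ) = (4.0004, 2.9287)
cos θ_2 = (24.5801−4²−8²)/(2·4·8) = -0.8659; θ_2 = 149.9898° (elbow-up)
β = atan2(2.9287,4.0004) = 36.2078°; ψ = atan2(4.0012,-2.9275) = 126.1910°
θ_1 = β − ψ = -89.9832°
θ_3 = φ − θ_1 − θ_2 = 44.9934° (wrapped to (-180°,180°])

-89.983 149.990 44.993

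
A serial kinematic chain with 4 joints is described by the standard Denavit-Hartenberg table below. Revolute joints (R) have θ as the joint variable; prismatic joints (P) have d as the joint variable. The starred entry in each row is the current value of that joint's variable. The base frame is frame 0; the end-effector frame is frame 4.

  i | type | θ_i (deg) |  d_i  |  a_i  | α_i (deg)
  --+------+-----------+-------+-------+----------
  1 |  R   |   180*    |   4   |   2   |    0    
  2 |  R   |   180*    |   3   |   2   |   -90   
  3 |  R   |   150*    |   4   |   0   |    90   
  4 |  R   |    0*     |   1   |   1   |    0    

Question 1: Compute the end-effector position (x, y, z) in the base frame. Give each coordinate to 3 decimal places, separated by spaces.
-0.366 4.000 5.634

after link 1: o_1 = (-2.0000, 0.0000, 4.0000)
after link 2: o_2 = (-0.0000, -0.0000, 7.0000)
after link 3: o_3 = (0.0000, 4.0000, 7.0000)
after link 4: o_4 = (-0.3660, 4.0000, 5.6340)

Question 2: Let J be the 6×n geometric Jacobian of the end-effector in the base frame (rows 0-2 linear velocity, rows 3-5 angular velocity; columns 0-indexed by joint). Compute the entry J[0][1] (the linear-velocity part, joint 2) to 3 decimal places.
axis z_1 = (0.0000,0.0000,1.0000); lever o_n−o_1 = (1.6340,4.0000,1.6340)
cross product → J_v[:, 1] = (-4.0000,1.6340,0.0000)
J_ω[:, 1] = z_1
entry J[0][1] = -4.0000

-4.000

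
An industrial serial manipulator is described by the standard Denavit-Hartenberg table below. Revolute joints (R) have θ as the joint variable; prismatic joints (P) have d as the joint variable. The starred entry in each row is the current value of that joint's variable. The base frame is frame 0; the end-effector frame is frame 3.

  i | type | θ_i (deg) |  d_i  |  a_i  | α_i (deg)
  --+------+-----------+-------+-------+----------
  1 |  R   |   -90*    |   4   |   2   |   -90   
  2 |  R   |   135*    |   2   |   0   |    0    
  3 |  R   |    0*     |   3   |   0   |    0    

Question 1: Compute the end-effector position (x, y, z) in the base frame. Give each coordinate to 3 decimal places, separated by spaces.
5.000 -2.000 4.000

after link 1: o_1 = (0.0000, -2.0000, 4.0000)
after link 2: o_2 = (2.0000, -2.0000, 4.0000)
after link 3: o_3 = (5.0000, -2.0000, 4.0000)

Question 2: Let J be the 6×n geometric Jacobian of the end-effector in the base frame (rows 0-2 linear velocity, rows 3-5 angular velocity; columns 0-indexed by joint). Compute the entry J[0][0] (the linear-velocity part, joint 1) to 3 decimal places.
axis z_0 = ẑ; lever o_n−o_0 = (5.0000,-2.0000,4.0000)
cross product → J_v[:, 0] = (2.0000,5.0000,-0.0000)
J_ω[:, 0] = z_0
entry J[0][0] = 2.0000

2.000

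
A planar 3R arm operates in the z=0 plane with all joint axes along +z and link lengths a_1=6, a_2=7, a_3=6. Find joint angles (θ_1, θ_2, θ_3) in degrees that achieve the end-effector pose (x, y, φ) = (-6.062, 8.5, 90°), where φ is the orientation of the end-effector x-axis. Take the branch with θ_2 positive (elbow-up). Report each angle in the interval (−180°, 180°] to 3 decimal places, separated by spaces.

wrist centre = target − a_3·(cos φ, sin φ) = (-6.0620, 2.5000)
cos θ_2 = (42.9978−6²−7²)/(2·6·7) = -0.5000; θ_2 = 120.0017° (elbow-up)
β = atan2(2.5000,-6.0620) = 157.5885°; ψ = atan2(6.0621,2.4998) = 67.5902°
θ_1 = β − ψ = 89.9983°
θ_3 = φ − θ_1 − θ_2 = -120.0000° (wrapped to (-180°,180°])

89.998 120.002 -120.000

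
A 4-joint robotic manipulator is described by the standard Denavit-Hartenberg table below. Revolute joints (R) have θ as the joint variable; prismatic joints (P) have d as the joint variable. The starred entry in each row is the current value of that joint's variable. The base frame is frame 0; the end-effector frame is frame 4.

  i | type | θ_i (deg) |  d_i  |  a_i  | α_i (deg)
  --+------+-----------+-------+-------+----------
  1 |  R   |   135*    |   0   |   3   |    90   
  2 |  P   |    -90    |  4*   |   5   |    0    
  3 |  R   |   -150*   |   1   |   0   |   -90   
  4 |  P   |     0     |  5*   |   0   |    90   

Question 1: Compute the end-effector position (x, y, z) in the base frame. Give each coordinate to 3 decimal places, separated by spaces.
after link 1: o_1 = (-2.1213, 2.1213, 0.0000)
after link 2: o_2 = (0.7071, 4.9497, -5.0000)
after link 3: o_3 = (1.4142, 5.6569, -5.0000)
after link 4: o_4 = (4.4761, 2.5950, -7.5000)

4.476 2.595 -7.500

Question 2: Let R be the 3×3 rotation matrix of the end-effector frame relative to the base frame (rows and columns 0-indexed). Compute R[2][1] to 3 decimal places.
-0.500

End-effector y-axis (col 1 of R) = (0.6124,-0.6124,-0.5000)
R[2][1] = -0.5000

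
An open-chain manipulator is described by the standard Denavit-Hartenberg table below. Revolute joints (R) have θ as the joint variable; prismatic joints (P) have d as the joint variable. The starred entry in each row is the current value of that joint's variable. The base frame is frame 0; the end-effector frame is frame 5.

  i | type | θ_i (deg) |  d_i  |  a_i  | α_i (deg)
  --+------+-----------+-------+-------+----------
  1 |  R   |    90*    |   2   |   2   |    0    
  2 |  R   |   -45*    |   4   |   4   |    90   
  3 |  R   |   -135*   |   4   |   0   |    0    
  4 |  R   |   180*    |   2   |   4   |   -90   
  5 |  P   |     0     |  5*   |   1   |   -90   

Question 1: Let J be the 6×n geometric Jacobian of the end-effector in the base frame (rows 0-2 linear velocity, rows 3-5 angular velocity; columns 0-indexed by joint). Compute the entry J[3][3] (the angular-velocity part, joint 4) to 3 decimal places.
axis z_3 = (0.7071,-0.7071,0.0000); lever o_n−o_3 = (1.4142,-1.4142,7.0711)
cross product → J_v[:, 3] = (-5.0000,-5.0000,-0.0000)
J_ω[:, 3] = z_3
entry J[3][3] = 0.7071

0.707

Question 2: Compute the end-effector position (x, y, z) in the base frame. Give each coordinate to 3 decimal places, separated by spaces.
after link 1: o_1 = (0.0000, 2.0000, 2.0000)
after link 2: o_2 = (2.8284, 4.8284, 6.0000)
after link 3: o_3 = (5.6569, 2.0000, 6.0000)
after link 4: o_4 = (9.0711, 2.5858, 8.8284)
after link 5: o_5 = (7.0711, 0.5858, 13.0711)

7.071 0.586 13.071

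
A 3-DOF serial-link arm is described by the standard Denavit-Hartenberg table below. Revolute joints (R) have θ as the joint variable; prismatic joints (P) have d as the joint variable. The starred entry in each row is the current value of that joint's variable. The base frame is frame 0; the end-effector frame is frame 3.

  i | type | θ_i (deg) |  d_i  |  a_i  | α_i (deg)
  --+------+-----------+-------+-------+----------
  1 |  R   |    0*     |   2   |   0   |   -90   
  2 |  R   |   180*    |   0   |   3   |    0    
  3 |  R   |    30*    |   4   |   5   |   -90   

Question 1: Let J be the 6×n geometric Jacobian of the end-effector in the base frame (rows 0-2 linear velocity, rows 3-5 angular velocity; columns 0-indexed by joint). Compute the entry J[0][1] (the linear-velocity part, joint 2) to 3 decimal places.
axis z_1 = (0.0000,1.0000,0.0000); lever o_n−o_1 = (-7.3301,4.0000,2.5000)
cross product → J_v[:, 1] = (2.5000,-0.0000,7.3301)
J_ω[:, 1] = z_1
entry J[0][1] = 2.5000

2.500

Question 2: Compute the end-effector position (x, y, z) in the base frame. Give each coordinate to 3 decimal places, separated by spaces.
-7.330 4.000 4.500

after link 1: o_1 = (0.0000, 0.0000, 2.0000)
after link 2: o_2 = (-3.0000, 0.0000, 2.0000)
after link 3: o_3 = (-7.3301, 4.0000, 4.5000)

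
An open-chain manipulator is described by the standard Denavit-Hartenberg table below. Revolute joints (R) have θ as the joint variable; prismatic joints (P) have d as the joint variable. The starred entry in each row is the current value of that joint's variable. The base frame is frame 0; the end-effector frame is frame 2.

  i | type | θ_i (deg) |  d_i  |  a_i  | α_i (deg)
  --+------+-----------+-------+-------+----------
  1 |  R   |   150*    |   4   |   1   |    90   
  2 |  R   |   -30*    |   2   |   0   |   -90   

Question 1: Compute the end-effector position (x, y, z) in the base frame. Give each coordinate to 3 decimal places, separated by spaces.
0.134 2.232 4.000

after link 1: o_1 = (-0.8660, 0.5000, 4.0000)
after link 2: o_2 = (0.1340, 2.2321, 4.0000)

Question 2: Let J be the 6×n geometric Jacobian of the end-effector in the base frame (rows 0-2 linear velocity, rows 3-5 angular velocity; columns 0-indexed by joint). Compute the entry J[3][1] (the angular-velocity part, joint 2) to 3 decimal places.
axis z_1 = (0.5000,0.8660,0.0000); lever o_n−o_1 = (1.0000,1.7321,0.0000)
cross product → J_v[:, 1] = (-0.0000,0.0000,-0.0000)
J_ω[:, 1] = z_1
entry J[3][1] = 0.5000

0.500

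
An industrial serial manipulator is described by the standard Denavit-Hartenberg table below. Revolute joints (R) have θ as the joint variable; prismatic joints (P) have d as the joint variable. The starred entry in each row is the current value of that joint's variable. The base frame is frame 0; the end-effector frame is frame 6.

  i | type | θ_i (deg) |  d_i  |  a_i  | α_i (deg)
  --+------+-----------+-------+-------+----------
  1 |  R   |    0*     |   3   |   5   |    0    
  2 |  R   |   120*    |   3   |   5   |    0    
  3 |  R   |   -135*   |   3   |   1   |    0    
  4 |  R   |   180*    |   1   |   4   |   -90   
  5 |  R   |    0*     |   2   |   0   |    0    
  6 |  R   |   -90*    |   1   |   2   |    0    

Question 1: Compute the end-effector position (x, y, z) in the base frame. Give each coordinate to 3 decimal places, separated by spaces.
after link 1: o_1 = (5.0000, 0.0000, 3.0000)
after link 2: o_2 = (2.5000, 4.3301, 6.0000)
after link 3: o_3 = (3.4659, 4.0713, 9.0000)
after link 4: o_4 = (-0.3978, 5.1066, 10.0000)
after link 5: o_5 = (-0.9154, 3.1747, 10.0000)
after link 6: o_6 = (-1.1742, 2.2088, 12.0000)

-1.174 2.209 12.000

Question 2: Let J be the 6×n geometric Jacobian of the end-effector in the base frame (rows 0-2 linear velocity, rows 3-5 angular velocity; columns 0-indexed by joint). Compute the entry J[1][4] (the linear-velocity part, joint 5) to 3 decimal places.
0.518

axis z_4 = (-0.2588,-0.9659,0.0000); lever o_n−o_4 = (-0.7765,-2.8978,2.0000)
cross product → J_v[:, 4] = (-1.9319,0.5176,-0.0000)
J_ω[:, 4] = z_4
entry J[1][4] = 0.5176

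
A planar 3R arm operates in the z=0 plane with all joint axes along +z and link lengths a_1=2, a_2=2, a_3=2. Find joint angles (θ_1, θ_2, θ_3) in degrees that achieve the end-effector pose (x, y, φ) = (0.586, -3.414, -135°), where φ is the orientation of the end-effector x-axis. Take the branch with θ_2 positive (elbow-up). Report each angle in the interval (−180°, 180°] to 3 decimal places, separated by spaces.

-89.994 90.000 -135.006

wrist centre = target − a_3·(cos φ, sin φ) = (2.0002, -1.9998)
cos θ_2 = (8.0000−2²−2²)/(2·2·2) = 0.0000; θ_2 = 90.0000° (elbow-up)
β = atan2(-1.9998,2.0002) = -44.9939°; ψ = atan2(2.0000,2.0000) = 45.0000°
θ_1 = β − ψ = -89.9939°
θ_3 = φ − θ_1 − θ_2 = -135.0061° (wrapped to (-180°,180°])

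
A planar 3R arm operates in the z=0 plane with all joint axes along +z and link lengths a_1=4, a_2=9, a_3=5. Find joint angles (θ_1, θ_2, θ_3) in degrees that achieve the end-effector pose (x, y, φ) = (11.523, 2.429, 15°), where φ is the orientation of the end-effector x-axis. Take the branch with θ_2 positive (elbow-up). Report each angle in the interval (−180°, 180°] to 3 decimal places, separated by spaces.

wrist centre = target − a_3·(cos φ, sin φ) = (6.6934, 1.1349)
cos θ_2 = (46.0892−4²−9²)/(2·4·9) = -0.7071; θ_2 = 134.9990° (elbow-up)
β = atan2(1.1349,6.6934) = 9.6233°; ψ = atan2(6.3641,-2.3638) = 110.3768°
θ_1 = β − ψ = -100.7535°
θ_3 = φ − θ_1 − θ_2 = -19.2455° (wrapped to (-180°,180°])

-100.753 134.999 -19.246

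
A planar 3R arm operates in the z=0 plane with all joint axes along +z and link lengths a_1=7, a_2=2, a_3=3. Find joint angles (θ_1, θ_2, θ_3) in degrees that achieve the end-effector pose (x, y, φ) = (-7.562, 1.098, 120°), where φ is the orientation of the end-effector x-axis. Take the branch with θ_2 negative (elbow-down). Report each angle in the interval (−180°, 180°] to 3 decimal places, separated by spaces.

wrist centre = target − a_3·(cos φ, sin φ) = (-6.0620, -1.5001)
cos θ_2 = (38.9981−7²−2²)/(2·7·2) = -0.5001; θ_2 = -120.0046° (elbow-down)
β = atan2(-1.5001,-6.0620) = -166.1010°; ψ = atan2(-1.7320,5.9999) = -16.1018°
θ_1 = β − ψ = -149.9993°
θ_3 = φ − θ_1 − θ_2 = 30.0038° (wrapped to (-180°,180°])

-149.999 -120.005 30.004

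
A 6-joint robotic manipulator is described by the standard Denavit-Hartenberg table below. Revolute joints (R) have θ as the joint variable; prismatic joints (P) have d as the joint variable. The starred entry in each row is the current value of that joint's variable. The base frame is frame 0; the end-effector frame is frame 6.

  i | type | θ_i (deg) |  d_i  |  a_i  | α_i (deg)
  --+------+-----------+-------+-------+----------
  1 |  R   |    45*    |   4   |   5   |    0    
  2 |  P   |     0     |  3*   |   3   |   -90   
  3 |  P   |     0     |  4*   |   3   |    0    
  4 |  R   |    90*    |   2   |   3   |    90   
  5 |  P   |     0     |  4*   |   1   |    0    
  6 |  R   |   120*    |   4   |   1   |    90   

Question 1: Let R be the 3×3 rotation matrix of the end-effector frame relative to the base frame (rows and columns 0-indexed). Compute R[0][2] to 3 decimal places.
End-effector z-axis (col 2 of R) = (-0.3536,0.3536,-0.8660)
R[0][2] = -0.3536

-0.354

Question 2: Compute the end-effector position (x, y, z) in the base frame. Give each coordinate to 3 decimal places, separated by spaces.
8.580 18.290 3.500

after link 1: o_1 = (3.5355, 3.5355, 4.0000)
after link 2: o_2 = (5.6569, 5.6569, 7.0000)
after link 3: o_3 = (4.9497, 10.6066, 7.0000)
after link 4: o_4 = (3.5355, 12.0208, 4.0000)
after link 5: o_5 = (6.3640, 14.8492, 3.0000)
after link 6: o_6 = (8.5800, 18.2900, 3.5000)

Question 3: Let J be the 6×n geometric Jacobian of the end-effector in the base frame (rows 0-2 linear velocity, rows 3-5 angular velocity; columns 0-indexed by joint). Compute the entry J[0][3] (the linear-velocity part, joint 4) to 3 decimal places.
axis z_3 = (-0.7071,0.7071,0.0000); lever o_n−o_3 = (3.6303,7.6834,-3.5000)
cross product → J_v[:, 3] = (-2.4749,-2.4749,-8.0000)
J_ω[:, 3] = z_3
entry J[0][3] = -2.4749

-2.475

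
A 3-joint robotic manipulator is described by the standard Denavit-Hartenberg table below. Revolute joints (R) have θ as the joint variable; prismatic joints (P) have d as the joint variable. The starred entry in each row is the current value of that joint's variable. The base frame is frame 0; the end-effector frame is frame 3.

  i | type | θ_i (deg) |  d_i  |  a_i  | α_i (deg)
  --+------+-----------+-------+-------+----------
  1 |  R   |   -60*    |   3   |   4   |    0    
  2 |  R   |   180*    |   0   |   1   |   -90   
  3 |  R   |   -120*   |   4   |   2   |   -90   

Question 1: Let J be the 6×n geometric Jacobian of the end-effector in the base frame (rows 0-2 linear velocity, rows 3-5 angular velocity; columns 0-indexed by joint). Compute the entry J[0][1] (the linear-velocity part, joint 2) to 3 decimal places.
2.000

axis z_1 = (0.0000,0.0000,1.0000); lever o_n−o_1 = (-3.4641,-2.0000,1.7321)
cross product → J_v[:, 1] = (2.0000,-3.4641,0.0000)
J_ω[:, 1] = z_1
entry J[0][1] = 2.0000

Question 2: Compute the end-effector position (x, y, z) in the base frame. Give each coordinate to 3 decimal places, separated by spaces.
after link 1: o_1 = (2.0000, -3.4641, 3.0000)
after link 2: o_2 = (1.5000, -2.5981, 3.0000)
after link 3: o_3 = (-1.4641, -5.4641, 4.7321)

-1.464 -5.464 4.732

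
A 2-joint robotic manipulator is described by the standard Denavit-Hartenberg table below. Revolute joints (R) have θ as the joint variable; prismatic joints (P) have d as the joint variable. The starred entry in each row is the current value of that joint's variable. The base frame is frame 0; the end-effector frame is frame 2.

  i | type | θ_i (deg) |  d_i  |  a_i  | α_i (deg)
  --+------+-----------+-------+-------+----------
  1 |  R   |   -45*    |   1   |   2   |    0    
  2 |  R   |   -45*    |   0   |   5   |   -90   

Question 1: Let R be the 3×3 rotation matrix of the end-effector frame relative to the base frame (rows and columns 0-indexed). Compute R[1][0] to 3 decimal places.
-1.000

End-effector x-axis (col 0 of R) = (0.0000,-1.0000,0.0000)
R[1][0] = -1.0000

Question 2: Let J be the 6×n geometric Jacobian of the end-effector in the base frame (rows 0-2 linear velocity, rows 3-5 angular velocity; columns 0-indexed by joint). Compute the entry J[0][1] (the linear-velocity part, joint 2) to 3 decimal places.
axis z_1 = (0.0000,0.0000,1.0000); lever o_n−o_1 = (0.0000,-5.0000,0.0000)
cross product → J_v[:, 1] = (5.0000,0.0000,-0.0000)
J_ω[:, 1] = z_1
entry J[0][1] = 5.0000

5.000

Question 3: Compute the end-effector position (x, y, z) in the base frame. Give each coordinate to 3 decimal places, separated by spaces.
1.414 -6.414 1.000

after link 1: o_1 = (1.4142, -1.4142, 1.0000)
after link 2: o_2 = (1.4142, -6.4142, 1.0000)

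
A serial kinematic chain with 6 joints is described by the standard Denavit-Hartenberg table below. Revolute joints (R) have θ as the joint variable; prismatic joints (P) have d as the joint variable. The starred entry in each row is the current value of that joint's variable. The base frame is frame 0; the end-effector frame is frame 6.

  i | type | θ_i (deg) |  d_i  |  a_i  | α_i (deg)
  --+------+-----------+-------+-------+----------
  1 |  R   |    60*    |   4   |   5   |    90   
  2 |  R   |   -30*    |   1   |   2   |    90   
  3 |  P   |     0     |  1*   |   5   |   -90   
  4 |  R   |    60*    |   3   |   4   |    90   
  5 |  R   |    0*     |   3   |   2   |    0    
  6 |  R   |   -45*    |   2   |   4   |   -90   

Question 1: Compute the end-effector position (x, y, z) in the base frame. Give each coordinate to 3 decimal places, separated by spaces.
11.369 17.348 -0.282

after link 1: o_1 = (2.5000, 4.3301, 4.0000)
after link 2: o_2 = (4.2321, 5.3301, 3.0000)
after link 3: o_3 = (6.1471, 8.6471, -0.3660)
after link 4: o_4 = (10.4772, 10.1471, 1.6340)
after link 5: o_5 = (12.0933, 12.9462, 0.0359)
after link 6: o_6 = (11.3685, 17.3477, -0.2819)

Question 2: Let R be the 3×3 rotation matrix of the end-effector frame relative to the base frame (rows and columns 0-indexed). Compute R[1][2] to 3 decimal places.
End-effector z-axis (col 2 of R) = (0.9186,0.1768,0.3536)
R[1][2] = 0.1768

0.177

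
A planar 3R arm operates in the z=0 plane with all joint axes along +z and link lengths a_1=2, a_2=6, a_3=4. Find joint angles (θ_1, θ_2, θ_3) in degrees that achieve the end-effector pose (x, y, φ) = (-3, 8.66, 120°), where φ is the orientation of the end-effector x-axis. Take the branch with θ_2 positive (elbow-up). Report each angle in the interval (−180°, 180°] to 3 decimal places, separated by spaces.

-0.007 120.007 0.000

wrist centre = target − a_3·(cos φ, sin φ) = (-1.0000, 5.1959)
cos θ_2 = (27.9974−2²−6²)/(2·2·6) = -0.5001; θ_2 = 120.0073° (elbow-up)
β = atan2(5.1959,-1.0000) = 100.8939°; ψ = atan2(5.1958,-1.0007) = 100.9012°
θ_1 = β − ψ = -0.0073°
θ_3 = φ − θ_1 − θ_2 = 0.0000° (wrapped to (-180°,180°])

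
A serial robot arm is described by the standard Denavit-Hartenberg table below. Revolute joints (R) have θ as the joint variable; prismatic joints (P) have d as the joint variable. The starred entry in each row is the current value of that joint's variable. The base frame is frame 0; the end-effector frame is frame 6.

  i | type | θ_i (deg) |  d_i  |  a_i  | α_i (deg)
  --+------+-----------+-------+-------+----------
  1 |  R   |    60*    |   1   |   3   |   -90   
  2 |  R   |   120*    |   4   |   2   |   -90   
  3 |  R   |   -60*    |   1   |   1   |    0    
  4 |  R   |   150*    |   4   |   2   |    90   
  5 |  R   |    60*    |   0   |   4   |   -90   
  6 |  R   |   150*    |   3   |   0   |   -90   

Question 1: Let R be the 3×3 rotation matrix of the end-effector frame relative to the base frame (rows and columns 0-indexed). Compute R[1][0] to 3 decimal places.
0.996

End-effector x-axis (col 0 of R) = (0.0748,0.9955,0.0580)
R[1][0] = 0.9955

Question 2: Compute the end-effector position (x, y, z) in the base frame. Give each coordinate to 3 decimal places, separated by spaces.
-6.440 -4.225 3.817

after link 1: o_1 = (1.5000, 2.5981, 1.0000)
after link 2: o_2 = (-2.4641, 3.7321, -0.7321)
after link 3: o_3 = (-3.7721, 3.1986, -0.6651)
after link 4: o_4 = (-3.7721, -0.8014, 1.3349)
after link 5: o_5 = (-3.5401, -4.3995, 3.0670)
after link 6: o_6 = (-6.4396, -4.2255, 3.8170)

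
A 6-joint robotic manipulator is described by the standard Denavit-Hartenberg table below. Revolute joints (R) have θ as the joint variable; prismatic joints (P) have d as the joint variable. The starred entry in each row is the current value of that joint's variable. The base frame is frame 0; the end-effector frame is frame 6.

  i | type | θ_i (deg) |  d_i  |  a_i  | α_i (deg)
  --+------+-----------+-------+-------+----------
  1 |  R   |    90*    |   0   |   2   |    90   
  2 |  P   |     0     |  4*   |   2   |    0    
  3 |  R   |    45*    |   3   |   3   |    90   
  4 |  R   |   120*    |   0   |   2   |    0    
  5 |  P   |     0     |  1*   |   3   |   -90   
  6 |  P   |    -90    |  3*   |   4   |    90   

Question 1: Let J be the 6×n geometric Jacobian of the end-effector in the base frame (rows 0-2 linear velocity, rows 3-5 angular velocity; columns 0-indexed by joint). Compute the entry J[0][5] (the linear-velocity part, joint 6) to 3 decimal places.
prismatic axis z_5 = (-0.5000,-0.6124,-0.6124)
J_v[:, 5] = z_5; J_ω[:, 5] = (0,0,0)
entry J[0][5] = -0.5000

-0.500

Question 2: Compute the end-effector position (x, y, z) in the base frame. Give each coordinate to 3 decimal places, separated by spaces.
after link 1: o_1 = (0.0000, 2.0000, 0.0000)
after link 2: o_2 = (4.0000, 4.0000, 0.0000)
after link 3: o_3 = (7.0000, 6.1213, 2.1213)
after link 4: o_4 = (8.7321, 5.4142, 1.4142)
after link 5: o_5 = (11.3301, 5.0607, -0.3536)
after link 6: o_6 = (9.8301, 6.0520, -5.0191)

9.830 6.052 -5.019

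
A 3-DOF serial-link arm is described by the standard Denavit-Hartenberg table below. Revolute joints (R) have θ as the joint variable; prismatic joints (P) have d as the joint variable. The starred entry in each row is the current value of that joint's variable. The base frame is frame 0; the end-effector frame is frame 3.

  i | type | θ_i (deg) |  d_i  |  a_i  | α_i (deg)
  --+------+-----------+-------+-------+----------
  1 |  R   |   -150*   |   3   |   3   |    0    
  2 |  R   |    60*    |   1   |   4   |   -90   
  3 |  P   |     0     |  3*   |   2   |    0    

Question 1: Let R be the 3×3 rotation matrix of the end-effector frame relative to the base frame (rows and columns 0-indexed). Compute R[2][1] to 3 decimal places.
-1.000

End-effector y-axis (col 1 of R) = (0.0000,-0.0000,-1.0000)
R[2][1] = -1.0000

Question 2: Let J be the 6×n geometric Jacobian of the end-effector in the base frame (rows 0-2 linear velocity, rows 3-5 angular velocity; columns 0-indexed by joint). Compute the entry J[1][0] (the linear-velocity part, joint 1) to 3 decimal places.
0.402

axis z_0 = ẑ; lever o_n−o_0 = (0.4019,-7.5000,4.0000)
cross product → J_v[:, 0] = (7.5000,0.4019,-0.0000)
J_ω[:, 0] = z_0
entry J[1][0] = 0.4019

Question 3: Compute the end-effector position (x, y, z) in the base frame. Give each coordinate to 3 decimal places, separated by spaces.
after link 1: o_1 = (-2.5981, -1.5000, 3.0000)
after link 2: o_2 = (-2.5981, -5.5000, 4.0000)
after link 3: o_3 = (0.4019, -7.5000, 4.0000)

0.402 -7.500 4.000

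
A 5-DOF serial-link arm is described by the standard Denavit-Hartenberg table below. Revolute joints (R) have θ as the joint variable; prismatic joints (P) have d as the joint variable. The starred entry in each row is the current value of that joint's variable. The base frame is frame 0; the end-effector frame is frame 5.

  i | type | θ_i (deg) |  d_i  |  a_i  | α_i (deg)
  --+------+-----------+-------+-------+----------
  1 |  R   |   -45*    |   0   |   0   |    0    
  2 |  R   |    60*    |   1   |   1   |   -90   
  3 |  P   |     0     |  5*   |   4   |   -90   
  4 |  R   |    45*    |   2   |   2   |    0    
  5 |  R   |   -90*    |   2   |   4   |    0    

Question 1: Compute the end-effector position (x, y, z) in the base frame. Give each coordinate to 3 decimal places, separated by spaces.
after link 1: o_1 = (0.0000, 0.0000, 0.0000)
after link 2: o_2 = (0.9659, 0.2588, 1.0000)
after link 3: o_3 = (3.5355, 6.1237, 1.0000)
after link 4: o_4 = (5.2676, 5.1237, -1.0000)
after link 5: o_5 = (7.2676, 8.5878, -3.0000)

7.268 8.588 -3.000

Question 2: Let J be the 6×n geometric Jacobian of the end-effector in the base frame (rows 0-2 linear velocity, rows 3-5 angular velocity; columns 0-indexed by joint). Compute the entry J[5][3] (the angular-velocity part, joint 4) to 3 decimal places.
-1.000

axis z_3 = (-0.0000,0.0000,-1.0000); lever o_n−o_3 = (3.7321,2.4641,-4.0000)
cross product → J_v[:, 3] = (2.4641,-3.7321,-0.0000)
J_ω[:, 3] = z_3
entry J[5][3] = -1.0000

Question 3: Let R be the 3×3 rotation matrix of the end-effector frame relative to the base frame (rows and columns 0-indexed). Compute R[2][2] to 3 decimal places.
-1.000

End-effector z-axis (col 2 of R) = (-0.0000,0.0000,-1.0000)
R[2][2] = -1.0000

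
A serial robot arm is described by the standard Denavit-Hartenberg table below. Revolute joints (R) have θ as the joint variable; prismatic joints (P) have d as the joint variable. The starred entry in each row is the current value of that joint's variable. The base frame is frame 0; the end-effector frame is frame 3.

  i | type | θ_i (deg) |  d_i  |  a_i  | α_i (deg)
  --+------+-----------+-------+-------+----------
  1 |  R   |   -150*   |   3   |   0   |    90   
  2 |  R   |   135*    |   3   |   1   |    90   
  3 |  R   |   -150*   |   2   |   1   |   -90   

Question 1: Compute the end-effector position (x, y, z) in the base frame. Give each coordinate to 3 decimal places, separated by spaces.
after link 1: o_1 = (0.0000, 0.0000, 3.0000)
after link 2: o_2 = (-0.8876, 2.9516, 3.7071)
after link 3: o_3 = (-2.3927, 1.5053, 4.5089)

-2.393 1.505 4.509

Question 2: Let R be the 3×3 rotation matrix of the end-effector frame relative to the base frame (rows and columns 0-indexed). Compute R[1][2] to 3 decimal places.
End-effector z-axis (col 2 of R) = (0.7392,-0.5732,0.3536)
R[1][2] = -0.5732

-0.573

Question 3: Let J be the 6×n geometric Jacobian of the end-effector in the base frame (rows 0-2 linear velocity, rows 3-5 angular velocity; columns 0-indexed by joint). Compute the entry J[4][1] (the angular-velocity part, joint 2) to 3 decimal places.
0.866

axis z_1 = (-0.5000,0.8660,0.0000); lever o_n−o_1 = (-2.3927,1.5053,1.5089)
cross product → J_v[:, 1] = (1.3068,0.7545,1.3195)
J_ω[:, 1] = z_1
entry J[4][1] = 0.8660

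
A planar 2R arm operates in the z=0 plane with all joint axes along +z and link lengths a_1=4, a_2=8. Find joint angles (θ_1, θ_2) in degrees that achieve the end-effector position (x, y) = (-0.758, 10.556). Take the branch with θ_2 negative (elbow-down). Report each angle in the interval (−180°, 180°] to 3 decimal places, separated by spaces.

134.998 -59.996

cos θ_2 = (112.0037−4²−8²)/(2·4·8) = 0.5001; θ_2 = -59.9962° (elbow-down)
β = atan2(10.5560,-0.7580) = 94.1072°; ψ = atan2(-6.9279,8.0005) = -40.8907°
θ_1 = β − ψ = 134.9979°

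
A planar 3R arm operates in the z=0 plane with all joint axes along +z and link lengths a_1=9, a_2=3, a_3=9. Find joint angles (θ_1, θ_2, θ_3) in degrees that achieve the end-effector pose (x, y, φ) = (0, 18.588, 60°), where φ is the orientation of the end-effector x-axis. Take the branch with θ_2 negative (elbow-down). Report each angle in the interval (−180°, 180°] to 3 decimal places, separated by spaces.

120.006 -30.021 -29.985

wrist centre = target − a_3·(cos φ, sin φ) = (-4.5000, 10.7938)
cos θ_2 = (136.7555−9²−3²)/(2·9·3) = 0.8658; θ_2 = -30.0209° (elbow-down)
β = atan2(10.7938,-4.5000) = 112.6316°; ψ = atan2(-1.5009,11.5975) = -7.3742°
θ_1 = β − ψ = 120.0058°
θ_3 = φ − θ_1 − θ_2 = -29.9849° (wrapped to (-180°,180°])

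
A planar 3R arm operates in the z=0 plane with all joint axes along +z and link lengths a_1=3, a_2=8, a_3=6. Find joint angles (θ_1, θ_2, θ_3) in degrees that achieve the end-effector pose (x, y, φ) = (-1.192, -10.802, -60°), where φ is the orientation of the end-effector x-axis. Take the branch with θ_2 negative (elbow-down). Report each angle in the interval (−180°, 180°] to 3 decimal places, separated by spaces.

wrist centre = target − a_3·(cos φ, sin φ) = (-4.1920, -5.6058)
cos θ_2 = (48.9984−3²−8²)/(2·3·8) = -0.5000; θ_2 = -120.0022° (elbow-down)
β = atan2(-5.6058,-4.1920) = -126.7888°; ψ = atan2(-6.9280,-1.0003) = -98.2156°
θ_1 = β − ψ = -28.5732°
θ_3 = φ − θ_1 − θ_2 = 88.5754° (wrapped to (-180°,180°])

-28.573 -120.002 88.575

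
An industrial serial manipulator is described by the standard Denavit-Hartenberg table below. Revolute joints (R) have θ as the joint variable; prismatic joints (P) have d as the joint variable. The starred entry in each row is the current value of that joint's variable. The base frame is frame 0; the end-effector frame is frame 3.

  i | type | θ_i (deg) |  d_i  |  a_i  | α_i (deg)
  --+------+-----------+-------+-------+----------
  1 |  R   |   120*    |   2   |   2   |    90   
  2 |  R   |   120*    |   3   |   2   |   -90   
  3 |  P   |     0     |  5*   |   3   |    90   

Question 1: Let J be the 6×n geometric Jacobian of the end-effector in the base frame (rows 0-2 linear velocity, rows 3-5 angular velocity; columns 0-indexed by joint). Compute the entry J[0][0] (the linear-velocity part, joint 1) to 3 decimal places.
2.683

axis z_0 = ẑ; lever o_n−o_0 = (5.0131,-2.6830,3.8301)
cross product → J_v[:, 0] = (2.6830,5.0131,-0.0000)
J_ω[:, 0] = z_0
entry J[0][0] = 2.6830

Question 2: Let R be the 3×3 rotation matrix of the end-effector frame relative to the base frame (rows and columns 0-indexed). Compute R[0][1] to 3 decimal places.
End-effector y-axis (col 1 of R) = (0.4330,-0.7500,-0.5000)
R[0][1] = 0.4330

0.433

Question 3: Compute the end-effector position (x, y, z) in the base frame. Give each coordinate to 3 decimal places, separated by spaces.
5.013 -2.683 3.830

after link 1: o_1 = (-1.0000, 1.7321, 2.0000)
after link 2: o_2 = (2.0981, 2.3660, 3.7321)
after link 3: o_3 = (5.0131, -2.6830, 3.8301)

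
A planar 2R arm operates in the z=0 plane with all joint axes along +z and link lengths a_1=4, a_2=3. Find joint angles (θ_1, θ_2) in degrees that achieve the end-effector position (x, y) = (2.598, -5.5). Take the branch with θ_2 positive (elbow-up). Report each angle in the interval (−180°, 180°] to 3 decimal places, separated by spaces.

cos θ_2 = (36.9996−4²−3²)/(2·4·3) = 0.5000; θ_2 = 60.0011° (elbow-up)
β = atan2(-5.5000,2.5980) = -64.7157°; ψ = atan2(2.5981,5.5000) = 25.2854°
θ_1 = β − ψ = -90.0011°

-90.001 60.001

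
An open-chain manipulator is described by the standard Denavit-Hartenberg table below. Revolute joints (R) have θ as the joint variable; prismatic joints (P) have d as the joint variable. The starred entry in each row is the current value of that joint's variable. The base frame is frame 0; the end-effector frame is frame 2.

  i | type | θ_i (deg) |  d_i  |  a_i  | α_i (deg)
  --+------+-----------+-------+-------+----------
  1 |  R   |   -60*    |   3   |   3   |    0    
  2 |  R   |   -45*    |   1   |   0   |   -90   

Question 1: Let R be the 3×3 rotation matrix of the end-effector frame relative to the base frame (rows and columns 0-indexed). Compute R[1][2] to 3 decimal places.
-0.259

End-effector z-axis (col 2 of R) = (0.9659,-0.2588,0.0000)
R[1][2] = -0.2588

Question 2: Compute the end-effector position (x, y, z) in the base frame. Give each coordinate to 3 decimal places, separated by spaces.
after link 1: o_1 = (1.5000, -2.5981, 3.0000)
after link 2: o_2 = (1.5000, -2.5981, 4.0000)

1.500 -2.598 4.000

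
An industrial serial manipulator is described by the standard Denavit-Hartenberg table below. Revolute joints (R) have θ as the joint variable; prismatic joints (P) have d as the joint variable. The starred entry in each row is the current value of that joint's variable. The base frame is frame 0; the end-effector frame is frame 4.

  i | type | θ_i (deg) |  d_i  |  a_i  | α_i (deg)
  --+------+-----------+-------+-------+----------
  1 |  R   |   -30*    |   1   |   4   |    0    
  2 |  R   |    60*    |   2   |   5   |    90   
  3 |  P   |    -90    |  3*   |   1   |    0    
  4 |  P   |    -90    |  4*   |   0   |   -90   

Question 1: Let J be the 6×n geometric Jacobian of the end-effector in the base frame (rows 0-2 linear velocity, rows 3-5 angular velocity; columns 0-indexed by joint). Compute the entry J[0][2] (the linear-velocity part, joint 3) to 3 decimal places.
prismatic axis z_2 = (0.5000,-0.8660,0.0000)
J_v[:, 2] = z_2; J_ω[:, 2] = (0,0,0)
entry J[0][2] = 0.5000

0.500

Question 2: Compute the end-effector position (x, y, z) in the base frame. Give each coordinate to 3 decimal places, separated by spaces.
11.294 -5.562 2.000

after link 1: o_1 = (3.4641, -2.0000, 1.0000)
after link 2: o_2 = (7.7942, 0.5000, 3.0000)
after link 3: o_3 = (9.2942, -2.0981, 2.0000)
after link 4: o_4 = (11.2942, -5.5622, 2.0000)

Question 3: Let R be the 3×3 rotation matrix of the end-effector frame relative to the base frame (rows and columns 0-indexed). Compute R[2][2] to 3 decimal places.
-1.000

End-effector z-axis (col 2 of R) = (0.0000,-0.0000,-1.0000)
R[2][2] = -1.0000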